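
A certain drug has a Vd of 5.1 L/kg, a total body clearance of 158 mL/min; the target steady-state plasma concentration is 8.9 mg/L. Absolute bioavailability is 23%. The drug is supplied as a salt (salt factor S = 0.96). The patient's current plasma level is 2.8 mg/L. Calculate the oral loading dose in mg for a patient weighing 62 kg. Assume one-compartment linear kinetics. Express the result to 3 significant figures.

8740 mg

Total Vd = 5.1 × 62 = 316.2 L
Concentration deficit ΔC = 8.9 − 2.8 = 6.100 mg/L
LD = Vd × ΔC / F / S = 316.2 × 6.100 / 0.23 / 0.96 = 8736 mg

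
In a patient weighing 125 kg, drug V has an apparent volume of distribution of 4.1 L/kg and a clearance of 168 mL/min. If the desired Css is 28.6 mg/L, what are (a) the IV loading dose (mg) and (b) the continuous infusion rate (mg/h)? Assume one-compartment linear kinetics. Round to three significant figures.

(a) 14700 mg; (b) 288 mg/h

Vd = 4.1 L/kg × 125 kg = 512.5 L
Loading: fill Vd to C_target → 512.5 L × 28.6 mg/L = 14660 mg
Convert clearance: 168 mL/min × 60 min/h ÷ 1000 mL/L = 10.08 L/h
Infusion rate = 10.08 L/h × 28.6 mg/L = 288.3 mg/h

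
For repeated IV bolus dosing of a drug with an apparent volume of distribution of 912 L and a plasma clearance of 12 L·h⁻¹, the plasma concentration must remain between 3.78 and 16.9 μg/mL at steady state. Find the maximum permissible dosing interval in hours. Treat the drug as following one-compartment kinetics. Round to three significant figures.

114 h

k = CL / Vd = 12.00 / 912.0 = 0.01316 h⁻¹
Between IV bolus doses, concentration decays as C = C₀·e^(−kτ), so C_peak/C_trough = e^(kτ).
τ_max = ln(C_peak/C_trough) / k = ln(16.9/3.78) / 0.01316 = 1.498 / 0.01316 = 113.8 h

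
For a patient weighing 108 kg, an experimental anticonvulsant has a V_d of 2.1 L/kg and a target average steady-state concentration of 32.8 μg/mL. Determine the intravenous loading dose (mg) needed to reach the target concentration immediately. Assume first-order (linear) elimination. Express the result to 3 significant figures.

Vd = 2.1 L/kg × 108 kg = 226.8 L
The loading dose fills Vd to the target concentration.
LD = Vd × C = 226.8 × 32.80 = 7439 mg

7440 mg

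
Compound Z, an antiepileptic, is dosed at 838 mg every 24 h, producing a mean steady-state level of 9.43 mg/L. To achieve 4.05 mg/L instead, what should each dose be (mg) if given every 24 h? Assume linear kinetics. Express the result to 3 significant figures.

360 mg

For first-order elimination, Css ∝ F·D/(CL·τ); F and CL are unchanged, so Css ∝ D/τ.
D₂ = D₁ × (Css,target / Css,current) = 838 × 4.05/9.43 = 359.9 mg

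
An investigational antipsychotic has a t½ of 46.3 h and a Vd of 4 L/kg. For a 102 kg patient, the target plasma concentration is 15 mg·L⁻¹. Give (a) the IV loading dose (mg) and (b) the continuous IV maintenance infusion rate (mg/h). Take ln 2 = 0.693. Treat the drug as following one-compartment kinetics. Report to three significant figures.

Vd(total) = 102 kg × 4 L/kg = 408.0 L
LD = Vd × C = 408.0 × 15 = 6120 mg
CL = 0.693 × Vd / t½ = 0.693 × 408.0 / 46.3 = 6.107 L/h
Infusion rate = CL × Css = 6.107 × 15 = 91.61 mg/h

(a) 6120 mg; (b) 91.6 mg/h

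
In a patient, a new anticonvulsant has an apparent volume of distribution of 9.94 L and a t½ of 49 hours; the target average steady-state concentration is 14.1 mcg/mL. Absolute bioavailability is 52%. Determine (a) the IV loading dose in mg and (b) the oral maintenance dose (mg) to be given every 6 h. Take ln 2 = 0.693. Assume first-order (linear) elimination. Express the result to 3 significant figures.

LD = Vd × C = 9.940 × 14.1 = 140.2 mg
CL = 0.693 × Vd / t½ = 0.693 × 9.940 / 49 = 0.1406 L/h
D = CL × Css × τ / F = 0.1406 × 14.1 × 6 / 0.52 = 22.87 mg

(a) 140 mg; (b) 22.9 mg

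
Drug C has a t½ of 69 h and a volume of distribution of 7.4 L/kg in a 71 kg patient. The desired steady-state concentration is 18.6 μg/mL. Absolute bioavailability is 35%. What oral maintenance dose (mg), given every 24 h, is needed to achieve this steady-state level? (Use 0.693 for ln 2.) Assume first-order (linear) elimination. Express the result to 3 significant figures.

6730 mg

Vd = 7.4 L/kg × 71 kg = 525.4 L
CL = 0.693 × Vd / t½ = 0.693 × 525.4 / 69 = 5.277 L/h
D = CL × Css × τ / F = 5.277 × 18.6 × 24 / 0.35 = 6730 mg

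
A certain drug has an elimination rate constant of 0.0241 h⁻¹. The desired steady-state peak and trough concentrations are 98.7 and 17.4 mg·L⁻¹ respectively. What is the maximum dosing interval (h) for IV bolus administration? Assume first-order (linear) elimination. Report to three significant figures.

Between IV bolus doses, concentration decays as C = C₀·e^(−kτ), so C_peak/C_trough = e^(kτ).
τ_max = ln(C_peak/C_trough) / k = ln(98.7/17.4) / 0.02410 = 1.736 / 0.02410 = 72.03 h

72.0 h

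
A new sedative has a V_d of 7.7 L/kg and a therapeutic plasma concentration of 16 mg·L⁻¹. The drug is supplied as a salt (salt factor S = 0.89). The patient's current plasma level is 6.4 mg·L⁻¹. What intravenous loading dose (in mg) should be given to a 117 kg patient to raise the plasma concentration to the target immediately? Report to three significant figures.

9720 mg

Vd = 7.7 L/kg × 117 kg = 900.9 L
The loading dose fills Vd to the target concentration.
Concentration deficit ΔC = 16 − 6.4 = 9.600 mg/L
LD = Vd × ΔC / S = 900.9 × 9.600 / 0.89 = 9718 mg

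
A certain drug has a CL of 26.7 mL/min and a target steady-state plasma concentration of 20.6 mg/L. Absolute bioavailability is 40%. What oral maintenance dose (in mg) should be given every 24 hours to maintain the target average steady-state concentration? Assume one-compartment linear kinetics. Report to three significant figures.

CL = 26.7 mL/min × 60/1000 = 1.602 L/h
D = CL × Css × τ / F = 1.602 × 20.6 × 24 / 0.4 = 1980 mg

1980 mg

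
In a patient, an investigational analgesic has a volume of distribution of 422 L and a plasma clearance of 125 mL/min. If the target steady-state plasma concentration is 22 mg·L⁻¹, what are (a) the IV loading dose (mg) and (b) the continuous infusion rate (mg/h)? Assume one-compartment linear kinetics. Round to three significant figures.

(a) 9280 mg; (b) 165 mg/h

Loading: fill Vd to C_target → 422.0 L × 22 mg/L = 9284 mg
CL = 125 mL/min × 60/1000 = 7.500 L/h
Infusion rate = 7.500 L/h × 22 mg/L = 165.0 mg/h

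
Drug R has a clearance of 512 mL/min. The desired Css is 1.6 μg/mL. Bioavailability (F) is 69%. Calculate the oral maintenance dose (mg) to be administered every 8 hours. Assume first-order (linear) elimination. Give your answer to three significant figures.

570 mg

Convert clearance: 512 mL/min × 60 min/h ÷ 1000 mL/L = 30.72 L/h
D = CL × Css × τ / F = 30.72 × 1.6 × 8 / 0.69 = 569.9 mg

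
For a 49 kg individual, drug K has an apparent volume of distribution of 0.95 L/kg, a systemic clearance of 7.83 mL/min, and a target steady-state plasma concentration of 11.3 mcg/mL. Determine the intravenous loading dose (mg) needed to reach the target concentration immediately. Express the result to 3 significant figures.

Total Vd = 0.95 × 49 = 46.55 L
Loading dose depends on Vd (not clearance): it fills the distribution volume.
LD = Vd × C = 46.55 × 11.30 = 526.0 mg

526 mg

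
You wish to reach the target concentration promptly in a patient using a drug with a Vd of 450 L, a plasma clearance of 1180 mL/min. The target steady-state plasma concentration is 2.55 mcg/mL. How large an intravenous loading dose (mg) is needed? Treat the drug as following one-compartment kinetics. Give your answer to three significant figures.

1150 mg

The loading dose fills Vd to the target concentration; clearance is irrelevant here.
LD = Vd × C = 450.0 × 2.550 = 1148 mg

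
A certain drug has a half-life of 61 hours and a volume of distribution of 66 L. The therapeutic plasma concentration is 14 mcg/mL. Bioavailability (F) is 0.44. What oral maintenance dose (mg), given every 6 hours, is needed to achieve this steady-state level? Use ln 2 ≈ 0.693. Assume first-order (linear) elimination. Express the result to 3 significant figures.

143 mg

k = 0.693/61 = 0.01136 h⁻¹, so CL = k·Vd = 0.01136 × 66.00 = 0.7498 L/h
D = CL × Css × τ / F = 0.7498 × 14 × 6 / 0.44 = 143.1 mg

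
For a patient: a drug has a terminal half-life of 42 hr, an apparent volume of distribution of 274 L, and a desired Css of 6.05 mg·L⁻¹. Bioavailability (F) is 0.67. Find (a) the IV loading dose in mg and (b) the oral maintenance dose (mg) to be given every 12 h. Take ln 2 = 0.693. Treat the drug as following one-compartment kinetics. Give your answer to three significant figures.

(a) 1660 mg; (b) 490 mg

LD = Vd × C = 274.0 × 6.05 = 1658 mg
CL = 0.693 × Vd / t½ = 0.693 × 274.0 / 42 = 4.521 L/h
D = CL × Css × τ / F = 4.521 × 6.05 × 12 / 0.67 = 489.9 mg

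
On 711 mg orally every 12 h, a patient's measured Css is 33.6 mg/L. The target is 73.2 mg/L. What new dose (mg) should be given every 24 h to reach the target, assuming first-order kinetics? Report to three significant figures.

3100 mg

With linear kinetics, Css is proportional to dose rate (D/τ) at fixed clearance.
D₂ = D₁ × (Css,target / Css,current) × (τ₂/τ₁) = 711 × (73.2/33.6) × (24/12) = 3098 mg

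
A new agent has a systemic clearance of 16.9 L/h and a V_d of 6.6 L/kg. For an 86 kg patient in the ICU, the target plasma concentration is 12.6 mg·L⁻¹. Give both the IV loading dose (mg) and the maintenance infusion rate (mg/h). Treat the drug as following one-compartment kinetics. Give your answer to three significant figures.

(a) 7150 mg; (b) 213 mg/h

Vd(total) = 86 kg × 6.6 L/kg = 567.6 L
LD = Vd · C_target = 567.6 × 12.6 = 7152 mg
Maintenance infusion rate = CL × Css = 16.90 × 12.6 = 212.9 mg/h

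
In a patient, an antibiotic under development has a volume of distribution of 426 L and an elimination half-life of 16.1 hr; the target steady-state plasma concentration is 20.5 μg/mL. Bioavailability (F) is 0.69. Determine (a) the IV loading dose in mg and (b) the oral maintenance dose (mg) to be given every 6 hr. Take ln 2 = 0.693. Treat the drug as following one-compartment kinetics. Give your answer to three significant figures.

(a) 8730 mg; (b) 3270 mg

LD = Vd × C = 426.0 × 20.5 = 8733 mg
CL = 0.693 × Vd / t½ = 0.693 × 426.0 / 16.1 = 18.34 L/h
D = CL × Css × τ / F = 18.34 × 20.5 × 6 / 0.69 = 3269 mg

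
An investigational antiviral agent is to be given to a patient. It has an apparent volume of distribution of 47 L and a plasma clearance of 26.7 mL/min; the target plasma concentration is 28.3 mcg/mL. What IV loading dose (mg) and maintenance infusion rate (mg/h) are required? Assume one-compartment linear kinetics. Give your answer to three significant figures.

(a) 1330 mg; (b) 45.3 mg/h

LD = Vd · C_target = 47.00 × 28.3 = 1330 mg
Convert clearance: 26.7 mL/min × 60 min/h ÷ 1000 mL/L = 1.602 L/h
Maintenance: replace elimination → rate = CL × Css = 1.602 × 28.3 = 45.34 mg/h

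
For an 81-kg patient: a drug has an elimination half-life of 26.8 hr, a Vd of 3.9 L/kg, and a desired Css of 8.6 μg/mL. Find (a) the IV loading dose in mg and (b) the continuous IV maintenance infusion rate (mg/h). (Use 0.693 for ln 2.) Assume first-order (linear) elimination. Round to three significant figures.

(a) 2720 mg; (b) 70.3 mg/h

Total Vd = 3.9 × 81 = 315.9 L
LD = Vd × C = 315.9 × 8.6 = 2717 mg
CL = 0.693 × Vd / t½ = 0.693 × 315.9 / 26.8 = 8.169 L/h
Infusion rate = CL × Css = 8.169 × 8.6 = 70.25 mg/h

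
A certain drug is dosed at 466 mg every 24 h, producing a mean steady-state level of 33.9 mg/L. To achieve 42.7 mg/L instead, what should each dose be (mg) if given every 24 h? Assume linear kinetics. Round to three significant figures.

With linear kinetics, Css is proportional to dose rate (D/τ) at fixed clearance.
D₂ = D₁ × (Css,target / Css,current) = 466 × 42.7/33.9 = 587.0 mg

587 mg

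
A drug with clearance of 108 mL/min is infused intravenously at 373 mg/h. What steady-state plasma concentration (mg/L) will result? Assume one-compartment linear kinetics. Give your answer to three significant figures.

57.6 mg/L

CL = 108 mL/min × 60/1000 = 6.480 L/h
Css = rate / CL = 373 / 6.480 = 57.56 mg/L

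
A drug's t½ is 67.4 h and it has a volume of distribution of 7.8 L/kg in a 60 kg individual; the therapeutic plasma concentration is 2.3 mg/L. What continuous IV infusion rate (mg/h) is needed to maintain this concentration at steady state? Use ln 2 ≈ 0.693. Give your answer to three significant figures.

11.1 mg/h

Total Vd = 7.8 × 60 = 468.0 L
k = 0.693/67.4 = 0.01028 h⁻¹, so CL = k·Vd = 0.01028 × 468.0 = 4.811 L/h
Infusion rate = CL × Css = 4.811 × 2.3 = 11.07 mg/h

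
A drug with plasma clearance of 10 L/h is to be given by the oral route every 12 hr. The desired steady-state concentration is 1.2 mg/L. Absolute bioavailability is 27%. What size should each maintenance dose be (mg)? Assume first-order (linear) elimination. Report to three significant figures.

D = CL × Css × τ / F = 10.00 × 1.2 × 12 / 0.27 = 533.3 mg

533 mg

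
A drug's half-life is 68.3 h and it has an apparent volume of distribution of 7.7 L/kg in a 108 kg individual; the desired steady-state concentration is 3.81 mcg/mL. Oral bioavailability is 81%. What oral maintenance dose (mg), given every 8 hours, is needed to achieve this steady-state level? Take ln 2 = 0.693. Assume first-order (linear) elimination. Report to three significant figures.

Vd = 7.7 L/kg × 108 kg = 831.6 L
CL = 0.693 × Vd / t½ = 0.693 × 831.6 / 68.3 = 8.438 L/h
D = CL × Css × τ / F = 8.438 × 3.81 × 8 / 0.81 = 317.5 mg

318 mg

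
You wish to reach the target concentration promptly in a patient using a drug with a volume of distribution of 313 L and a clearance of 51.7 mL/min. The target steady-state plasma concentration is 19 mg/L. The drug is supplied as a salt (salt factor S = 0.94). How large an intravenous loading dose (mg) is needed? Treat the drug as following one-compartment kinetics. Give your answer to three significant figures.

The loading dose fills Vd to the target concentration; clearance is irrelevant here.
LD = Vd × C / S = 313.0 × 19.00 / 0.94 = 6327 mg

6330 mg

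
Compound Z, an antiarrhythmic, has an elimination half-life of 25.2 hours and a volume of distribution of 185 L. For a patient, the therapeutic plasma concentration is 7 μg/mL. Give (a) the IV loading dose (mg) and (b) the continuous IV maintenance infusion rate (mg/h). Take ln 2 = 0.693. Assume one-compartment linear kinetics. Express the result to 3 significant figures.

LD = Vd × C = 185.0 × 7 = 1295 mg
CL = 0.693 × Vd / t½ = 0.693 × 185.0 / 25.2 = 5.088 L/h
Infusion rate = CL × Css = 5.088 × 7 = 35.62 mg/h

(a) 1300 mg; (b) 35.6 mg/h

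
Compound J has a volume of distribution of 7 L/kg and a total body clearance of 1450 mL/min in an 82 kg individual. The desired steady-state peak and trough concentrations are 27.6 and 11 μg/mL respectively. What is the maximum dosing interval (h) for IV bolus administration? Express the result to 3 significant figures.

6.07 h

Total Vd = 7 × 82 = 574.0 L
CL = 1450 mL/min × 60/1000 = 87.00 L/h
k = CL / Vd = 87.00 / 574.0 = 0.1516 h⁻¹
Between IV bolus doses, concentration decays as C = C₀·e^(−kτ), so C_peak/C_trough = e^(kτ).
τ_max = ln(C_peak/C_trough) / k = ln(27.6/11) / 0.1516 = 0.9199 / 0.1516 = 6.068 h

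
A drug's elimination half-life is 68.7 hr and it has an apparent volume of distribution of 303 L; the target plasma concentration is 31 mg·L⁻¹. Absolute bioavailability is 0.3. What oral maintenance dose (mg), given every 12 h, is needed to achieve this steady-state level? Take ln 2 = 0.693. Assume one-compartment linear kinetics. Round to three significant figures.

3790 mg

k = 0.693/68.7 = 0.01009 h⁻¹, so CL = k·Vd = 0.01009 × 303.0 = 3.057 L/h
D = CL × Css × τ / F = 3.057 × 31 × 12 / 0.3 = 3791 mg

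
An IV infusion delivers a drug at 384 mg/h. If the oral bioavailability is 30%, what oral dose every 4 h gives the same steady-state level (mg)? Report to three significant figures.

5120 mg

To maintain the same Css, the systemic dosing rate must be unchanged: F·D/τ = infusion rate.
D = rate × τ / F = 384 × 4 / 0.3 = 5120 mg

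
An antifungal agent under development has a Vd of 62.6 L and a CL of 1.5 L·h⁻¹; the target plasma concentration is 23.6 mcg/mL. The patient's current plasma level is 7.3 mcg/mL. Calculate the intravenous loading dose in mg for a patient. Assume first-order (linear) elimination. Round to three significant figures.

1020 mg

Concentration deficit ΔC = 23.6 − 7.3 = 16.30 mg/L
LD = Vd × ΔC = 62.60 × 16.30 = 1020 mg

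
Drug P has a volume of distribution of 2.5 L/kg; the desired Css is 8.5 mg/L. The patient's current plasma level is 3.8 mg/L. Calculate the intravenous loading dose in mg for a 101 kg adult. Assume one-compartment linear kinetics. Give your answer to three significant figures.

1190 mg

Total Vd = 2.5 × 101 = 252.5 L
The loading dose fills Vd to the target concentration.
Concentration deficit ΔC = 8.5 − 3.8 = 4.700 mg/L
LD = Vd × ΔC = 252.5 × 4.700 = 1187 mg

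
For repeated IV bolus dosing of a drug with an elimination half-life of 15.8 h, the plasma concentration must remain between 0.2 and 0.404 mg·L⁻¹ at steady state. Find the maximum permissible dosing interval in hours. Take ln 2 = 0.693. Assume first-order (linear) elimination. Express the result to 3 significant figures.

k = 0.693 / t½ = 0.693 / 15.8 = 0.04386 h⁻¹
Between IV bolus doses, concentration decays as C = C₀·e^(−kτ), so C_peak/C_trough = e^(kτ).
τ_max = ln(C_peak/C_trough) / k = ln(0.404/0.2) / 0.04386 = 0.7031 / 0.04386 = 16.03 h

16.0 h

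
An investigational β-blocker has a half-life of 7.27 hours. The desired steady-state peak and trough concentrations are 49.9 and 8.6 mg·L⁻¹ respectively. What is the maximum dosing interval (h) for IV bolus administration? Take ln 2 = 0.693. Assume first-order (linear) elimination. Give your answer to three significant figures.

18.4 h

k = 0.693 / t½ = 0.693 / 7.27 = 0.09532 h⁻¹
Between IV bolus doses, concentration decays as C = C₀·e^(−kτ), so C_peak/C_trough = e^(kτ).
τ_max = ln(C_peak/C_trough) / k = ln(49.9/8.6) / 0.09532 = 1.758 / 0.09532 = 18.44 h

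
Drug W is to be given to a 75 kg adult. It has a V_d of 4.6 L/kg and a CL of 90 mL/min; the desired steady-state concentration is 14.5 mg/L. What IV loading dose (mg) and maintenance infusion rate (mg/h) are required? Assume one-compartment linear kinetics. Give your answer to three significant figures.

Total Vd = 4.6 × 75 = 345.0 L
Loading: fill Vd to C_target → 345.0 L × 14.5 mg/L = 5003 mg
CL = 90 mL/min × 60/1000 = 5.400 L/h
Infusion rate = 5.400 L/h × 14.5 mg/L = 78.30 mg/h

(a) 5000 mg; (b) 78.3 mg/h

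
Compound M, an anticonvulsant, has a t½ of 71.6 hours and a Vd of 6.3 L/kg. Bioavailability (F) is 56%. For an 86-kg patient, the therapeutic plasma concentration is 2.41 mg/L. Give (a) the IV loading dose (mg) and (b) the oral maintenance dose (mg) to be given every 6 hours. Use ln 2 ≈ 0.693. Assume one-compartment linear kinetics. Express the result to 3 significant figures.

(a) 1310 mg; (b) 135 mg

Vd(total) = 86 kg × 6.3 L/kg = 541.8 L
LD = Vd × C = 541.8 × 2.41 = 1306 mg
CL = 0.693 × Vd / t½ = 0.693 × 541.8 / 71.6 = 5.244 L/h
D = CL × Css × τ / F = 5.244 × 2.41 × 6 / 0.56 = 135.4 mg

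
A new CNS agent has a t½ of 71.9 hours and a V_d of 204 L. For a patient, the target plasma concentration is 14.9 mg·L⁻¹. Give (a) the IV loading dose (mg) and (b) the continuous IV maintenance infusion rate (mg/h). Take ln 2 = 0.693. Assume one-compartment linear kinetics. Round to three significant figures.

(a) 3040 mg; (b) 29.3 mg/h

LD = Vd × C = 204.0 × 14.9 = 3040 mg
CL = 0.693 × Vd / t½ = 0.693 × 204.0 / 71.9 = 1.966 L/h
Infusion rate = CL × Css = 1.966 × 14.9 = 29.29 mg/h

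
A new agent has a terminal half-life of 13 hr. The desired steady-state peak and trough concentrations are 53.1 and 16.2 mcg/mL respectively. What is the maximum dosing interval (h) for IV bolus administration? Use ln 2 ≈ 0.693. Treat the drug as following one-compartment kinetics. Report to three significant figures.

k = 0.693 / t½ = 0.693 / 13 = 0.05331 h⁻¹
Between IV bolus doses, concentration decays as C = C₀·e^(−kτ), so C_peak/C_trough = e^(kτ).
τ_max = ln(C_peak/C_trough) / k = ln(53.1/16.2) / 0.05331 = 1.187 / 0.05331 = 22.27 h

22.3 h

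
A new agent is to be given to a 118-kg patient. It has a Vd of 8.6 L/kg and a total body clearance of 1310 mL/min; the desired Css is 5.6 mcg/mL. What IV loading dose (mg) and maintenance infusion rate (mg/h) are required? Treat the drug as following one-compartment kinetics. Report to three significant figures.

Vd = 8.6 L/kg × 118 kg = 1015 L
Loading dose = Vd × C = 1015 × 5.6 = 5684 mg
CL = 1310 mL/min × 60/1000 = 78.60 L/h
Maintenance: replace elimination → rate = CL × Css = 78.60 × 5.6 = 440.2 mg/h

(a) 5680 mg; (b) 440 mg/h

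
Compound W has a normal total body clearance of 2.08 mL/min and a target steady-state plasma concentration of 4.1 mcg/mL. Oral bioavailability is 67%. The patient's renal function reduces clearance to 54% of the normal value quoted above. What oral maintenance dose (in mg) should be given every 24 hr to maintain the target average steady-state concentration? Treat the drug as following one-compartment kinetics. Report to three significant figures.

Convert clearance: 2.08 mL/min × 60 min/h ÷ 1000 mL/L = 0.1248 L/h
Patient clearance = 0.54 × 0.1248 = 0.06739 L/h
D = CL × Css × τ / F = 0.06739 × 4.1 × 24 / 0.67 = 9.897 mg

9.90 mg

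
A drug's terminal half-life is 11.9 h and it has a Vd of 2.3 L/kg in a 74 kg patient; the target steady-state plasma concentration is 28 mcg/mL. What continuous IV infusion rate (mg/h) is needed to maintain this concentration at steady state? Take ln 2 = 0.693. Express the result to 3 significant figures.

Vd(total) = 74 kg × 2.3 L/kg = 170.2 L
CL = 0.693 × Vd / t½ = 0.693 × 170.2 / 11.9 = 9.912 L/h
Infusion rate = CL × Css = 9.912 × 28 = 277.5 mg/h

278 mg/h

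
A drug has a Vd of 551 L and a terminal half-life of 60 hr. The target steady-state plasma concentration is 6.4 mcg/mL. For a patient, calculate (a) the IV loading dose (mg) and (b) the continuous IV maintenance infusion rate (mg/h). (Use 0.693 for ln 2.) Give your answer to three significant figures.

LD = Vd × C = 551.0 × 6.4 = 3526 mg
CL = 0.693 × Vd / t½ = 0.693 × 551.0 / 60 = 6.364 L/h
Infusion rate = CL × Css = 6.364 × 6.4 = 40.73 mg/h

(a) 3530 mg; (b) 40.7 mg/h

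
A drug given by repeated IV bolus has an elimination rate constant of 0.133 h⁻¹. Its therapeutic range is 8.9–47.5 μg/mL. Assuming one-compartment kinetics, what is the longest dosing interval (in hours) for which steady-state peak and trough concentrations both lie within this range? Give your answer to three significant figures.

12.6 h

Between IV bolus doses, concentration decays as C = C₀·e^(−kτ), so C_peak/C_trough = e^(kτ).
τ_max = ln(C_peak/C_trough) / k = ln(47.5/8.9) / 0.1330 = 1.675 / 0.1330 = 12.59 h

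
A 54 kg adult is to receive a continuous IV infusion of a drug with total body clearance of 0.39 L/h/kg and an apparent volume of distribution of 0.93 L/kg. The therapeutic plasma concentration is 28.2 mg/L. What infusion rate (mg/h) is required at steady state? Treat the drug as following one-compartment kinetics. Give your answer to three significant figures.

CL = 0.39 L/h/kg × 54 kg = 21.06 L/h
Infusion rate = CL · Css = 21.06 L/h × 28.2 mg/L = 593.9 mg/h

594 mg/h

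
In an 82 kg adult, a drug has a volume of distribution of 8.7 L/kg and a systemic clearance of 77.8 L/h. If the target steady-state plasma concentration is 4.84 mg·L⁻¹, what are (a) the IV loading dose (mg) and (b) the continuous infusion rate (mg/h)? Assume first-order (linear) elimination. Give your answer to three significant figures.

Vd(total) = 82 kg × 8.7 L/kg = 713.4 L
LD = Vd · C_target = 713.4 × 4.84 = 3453 mg
Infusion rate = 77.80 L/h × 4.84 mg/L = 376.6 mg/h

(a) 3450 mg; (b) 377 mg/h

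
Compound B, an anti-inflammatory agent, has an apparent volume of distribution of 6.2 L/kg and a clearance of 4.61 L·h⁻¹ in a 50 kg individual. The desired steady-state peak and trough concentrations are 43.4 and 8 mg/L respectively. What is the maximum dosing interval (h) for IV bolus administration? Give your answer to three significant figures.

Vd = 6.2 L/kg × 50 kg = 310.0 L
k = CL / Vd = 4.610 / 310.0 = 0.01487 h⁻¹
Between IV bolus doses, concentration decays as C = C₀·e^(−kτ), so C_peak/C_trough = e^(kτ).
τ_max = ln(C_peak/C_trough) / k = ln(43.4/8) / 0.01487 = 1.691 / 0.01487 = 113.7 h

114 h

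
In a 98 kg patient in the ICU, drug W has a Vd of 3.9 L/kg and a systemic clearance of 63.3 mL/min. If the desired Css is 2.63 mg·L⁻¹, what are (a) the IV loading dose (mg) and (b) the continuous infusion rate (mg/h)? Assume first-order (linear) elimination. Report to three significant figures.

(a) 1010 mg; (b) 9.99 mg/h

Total Vd = 3.9 × 98 = 382.2 L
Loading: fill Vd to C_target → 382.2 L × 2.63 mg/L = 1005 mg
CL = 63.3 mL/min = 63.3 × 0.06 = 3.798 L/h
Infusion rate = 3.798 L/h × 2.63 mg/L = 9.989 mg/h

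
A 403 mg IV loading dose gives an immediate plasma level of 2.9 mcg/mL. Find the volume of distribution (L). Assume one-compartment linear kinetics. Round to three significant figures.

Immediately after an IV bolus, C₀ = Dose / Vd, so Vd = Dose / C₀.
Vd = 403 / 2.9 = 139.0 L

139 L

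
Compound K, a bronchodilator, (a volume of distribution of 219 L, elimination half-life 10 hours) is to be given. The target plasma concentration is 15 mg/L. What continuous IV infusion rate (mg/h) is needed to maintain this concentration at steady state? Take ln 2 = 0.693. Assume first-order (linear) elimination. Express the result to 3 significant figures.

228 mg/h

CL = ln 2 · Vd / t½ = 0.693 × 219.0 / 10 = 15.18 L/h
Infusion rate = CL × Css = 15.18 × 15 = 227.7 mg/h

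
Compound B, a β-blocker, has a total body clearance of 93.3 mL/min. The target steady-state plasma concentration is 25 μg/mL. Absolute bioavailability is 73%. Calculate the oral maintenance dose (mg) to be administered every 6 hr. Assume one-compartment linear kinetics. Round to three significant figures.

1150 mg

CL = 93.3 mL/min = 93.3 × 0.06 = 5.598 L/h
At steady state, dose per interval replaces the amount cleared in that interval: F·D/τ = CL·Css.
D = CL × Css × τ / F = 5.598 × 25 × 6 / 0.73 = 1150 mg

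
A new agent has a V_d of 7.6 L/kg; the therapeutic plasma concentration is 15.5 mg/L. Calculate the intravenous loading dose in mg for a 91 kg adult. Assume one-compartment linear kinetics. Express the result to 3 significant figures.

10700 mg

Vd = 7.6 L/kg × 91 kg = 691.6 L
The loading dose fills Vd to the target concentration.
LD = Vd × C = 691.6 × 15.50 = 10720 mg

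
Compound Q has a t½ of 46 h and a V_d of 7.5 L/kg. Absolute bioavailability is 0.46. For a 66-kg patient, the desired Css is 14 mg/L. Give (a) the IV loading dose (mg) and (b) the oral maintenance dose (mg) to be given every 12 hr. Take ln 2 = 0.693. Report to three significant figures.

Vd = 7.5 L/kg × 66 kg = 495.0 L
LD = Vd × C = 495.0 × 14 = 6930 mg
CL = 0.693 × Vd / t½ = 0.693 × 495.0 / 46 = 7.457 L/h
D = CL × Css × τ / F = 7.457 × 14 × 12 / 0.46 = 2723 mg

(a) 6930 mg; (b) 2720 mg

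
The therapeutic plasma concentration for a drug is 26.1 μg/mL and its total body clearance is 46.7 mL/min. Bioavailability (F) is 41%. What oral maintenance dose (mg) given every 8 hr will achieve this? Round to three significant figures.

Convert clearance: 46.7 mL/min × 60 min/h ÷ 1000 mL/L = 2.802 L/h
D = CL × Css × τ / F = 2.802 × 26.1 × 8 / 0.41 = 1427 mg

1430 mg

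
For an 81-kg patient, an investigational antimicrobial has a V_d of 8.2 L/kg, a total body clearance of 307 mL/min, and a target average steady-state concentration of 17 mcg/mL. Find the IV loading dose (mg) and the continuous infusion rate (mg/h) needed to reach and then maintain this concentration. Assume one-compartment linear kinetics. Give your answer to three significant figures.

(a) 11300 mg; (b) 313 mg/h

Total Vd = 8.2 × 81 = 664.2 L
LD = Vd · C_target = 664.2 × 17 = 11290 mg
CL = 307 mL/min = 307 × 0.06 = 18.42 L/h
Maintenance infusion rate = CL × Css = 18.42 × 17 = 313.1 mg/h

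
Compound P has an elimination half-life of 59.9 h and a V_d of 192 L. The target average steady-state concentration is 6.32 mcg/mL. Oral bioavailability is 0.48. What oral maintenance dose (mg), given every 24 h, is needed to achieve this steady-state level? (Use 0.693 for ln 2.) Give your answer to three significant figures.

702 mg

CL = 0.693 × Vd / t½ = 0.693 × 192.0 / 59.9 = 2.221 L/h
D = CL × Css × τ / F = 2.221 × 6.32 × 24 / 0.48 = 701.8 mg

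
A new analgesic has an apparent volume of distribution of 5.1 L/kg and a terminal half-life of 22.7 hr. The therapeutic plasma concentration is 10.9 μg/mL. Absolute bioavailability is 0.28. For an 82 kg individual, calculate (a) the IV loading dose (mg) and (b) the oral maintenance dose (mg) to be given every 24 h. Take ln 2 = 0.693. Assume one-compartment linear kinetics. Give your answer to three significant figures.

(a) 4560 mg; (b) 11900 mg

Total Vd = 5.1 × 82 = 418.2 L
LD = Vd × C = 418.2 × 10.9 = 4558 mg
CL = 0.693 × Vd / t½ = 0.693 × 418.2 / 22.7 = 12.77 L/h
D = CL × Css × τ / F = 12.77 × 10.9 × 24 / 0.28 = 11930 mg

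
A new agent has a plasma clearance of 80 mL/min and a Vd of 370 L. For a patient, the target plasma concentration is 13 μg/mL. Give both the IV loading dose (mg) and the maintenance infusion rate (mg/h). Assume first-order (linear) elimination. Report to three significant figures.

Loading: fill Vd to C_target → 370.0 L × 13 mg/L = 4810 mg
Convert clearance: 80 mL/min × 60 min/h ÷ 1000 mL/L = 4.800 L/h
Maintenance infusion rate = CL × Css = 4.800 × 13 = 62.40 mg/h

(a) 4810 mg; (b) 62.4 mg/h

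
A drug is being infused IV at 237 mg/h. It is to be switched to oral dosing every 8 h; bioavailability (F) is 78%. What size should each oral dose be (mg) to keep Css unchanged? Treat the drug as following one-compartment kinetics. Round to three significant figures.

2430 mg

To maintain the same Css, the systemic dosing rate must be unchanged: F·D/τ = infusion rate.
D = rate × τ / F = 237 × 8 / 0.78 = 2431 mg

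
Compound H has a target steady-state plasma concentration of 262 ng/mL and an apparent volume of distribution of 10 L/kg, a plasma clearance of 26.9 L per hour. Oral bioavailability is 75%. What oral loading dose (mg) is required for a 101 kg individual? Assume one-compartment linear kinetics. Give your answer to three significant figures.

353 mg

Vd = 10 L/kg × 101 kg = 1010 L
C = 262 ng/mL = 0.2620 mg/L
Loading dose depends on Vd (not clearance): it fills the distribution volume.
LD = Vd × C / F = 1010 × 0.2620 / 0.75 = 352.8 mg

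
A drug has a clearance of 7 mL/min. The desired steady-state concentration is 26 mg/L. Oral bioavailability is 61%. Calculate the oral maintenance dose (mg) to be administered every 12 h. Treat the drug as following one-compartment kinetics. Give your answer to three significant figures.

CL = 7 mL/min × 60/1000 = 0.4200 L/h
D = CL × Css × τ / F = 0.4200 × 26 × 12 / 0.61 = 214.8 mg

215 mg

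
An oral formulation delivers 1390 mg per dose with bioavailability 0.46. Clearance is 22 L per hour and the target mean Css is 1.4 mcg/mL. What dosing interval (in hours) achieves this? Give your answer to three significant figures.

20.8 h

F·D/τ = CL·Css → τ = F·D / (CL·Css).
τ = 0.46 × 1390 / (22 × 1.4) = 20.76 h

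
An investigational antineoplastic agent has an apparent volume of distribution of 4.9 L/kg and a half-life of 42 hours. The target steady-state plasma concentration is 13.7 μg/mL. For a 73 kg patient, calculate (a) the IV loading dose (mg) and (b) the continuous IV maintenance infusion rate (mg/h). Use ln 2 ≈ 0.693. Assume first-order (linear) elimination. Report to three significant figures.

(a) 4900 mg; (b) 80.9 mg/h

Total Vd = 4.9 × 73 = 357.7 L
LD = Vd × C = 357.7 × 13.7 = 4900 mg
CL = 0.693 × Vd / t½ = 0.693 × 357.7 / 42 = 5.902 L/h
Infusion rate = CL × Css = 5.902 × 13.7 = 80.86 mg/h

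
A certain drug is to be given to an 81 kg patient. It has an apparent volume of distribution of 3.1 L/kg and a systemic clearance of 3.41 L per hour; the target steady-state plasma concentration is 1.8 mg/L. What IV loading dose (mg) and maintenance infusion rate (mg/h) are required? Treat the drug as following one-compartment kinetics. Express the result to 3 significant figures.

Total Vd = 3.1 × 81 = 251.1 L
Loading: fill Vd to C_target → 251.1 L × 1.8 mg/L = 452.0 mg
Maintenance: replace elimination → rate = CL × Css = 3.410 × 1.8 = 6.138 mg/h

(a) 452 mg; (b) 6.14 mg/h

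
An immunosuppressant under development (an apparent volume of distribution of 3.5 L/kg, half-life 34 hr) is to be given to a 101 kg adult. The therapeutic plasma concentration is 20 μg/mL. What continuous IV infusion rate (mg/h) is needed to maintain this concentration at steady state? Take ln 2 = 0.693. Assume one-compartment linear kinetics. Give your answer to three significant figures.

Vd(total) = 101 kg × 3.5 L/kg = 353.5 L
k = 0.693/34 = 0.02038 h⁻¹, so CL = k·Vd = 0.02038 × 353.5 = 7.204 L/h
Infusion rate = CL × Css = 7.204 × 20 = 144.1 mg/h

144 mg/h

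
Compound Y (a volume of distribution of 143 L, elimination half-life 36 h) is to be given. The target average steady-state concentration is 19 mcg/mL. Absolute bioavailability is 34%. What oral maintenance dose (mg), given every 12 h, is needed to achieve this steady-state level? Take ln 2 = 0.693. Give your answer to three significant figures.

CL = ln 2 · Vd / t½ = 0.693 × 143.0 / 36 = 2.753 L/h
D = CL × Css × τ / F = 2.753 × 19 × 12 / 0.34 = 1846 mg

1850 mg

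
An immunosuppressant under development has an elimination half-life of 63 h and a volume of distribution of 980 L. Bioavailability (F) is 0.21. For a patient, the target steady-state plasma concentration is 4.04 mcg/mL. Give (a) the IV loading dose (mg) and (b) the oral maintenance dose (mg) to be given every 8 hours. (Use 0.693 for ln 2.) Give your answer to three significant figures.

LD = Vd × C = 980.0 × 4.04 = 3959 mg
CL = 0.693 × Vd / t½ = 0.693 × 980.0 / 63 = 10.78 L/h
D = CL × Css × τ / F = 10.78 × 4.04 × 8 / 0.21 = 1659 mg

(a) 3960 mg; (b) 1660 mg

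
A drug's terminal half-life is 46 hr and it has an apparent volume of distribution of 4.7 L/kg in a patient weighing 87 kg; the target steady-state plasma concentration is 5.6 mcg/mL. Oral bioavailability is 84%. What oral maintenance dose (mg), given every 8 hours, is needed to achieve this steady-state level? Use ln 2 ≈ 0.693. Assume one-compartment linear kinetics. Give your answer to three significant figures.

Vd = 4.7 L/kg × 87 kg = 408.9 L
k = 0.693/46 = 0.01507 h⁻¹, so CL = k·Vd = 0.01507 × 408.9 = 6.162 L/h
D = CL × Css × τ / F = 6.162 × 5.6 × 8 / 0.84 = 328.6 mg

329 mg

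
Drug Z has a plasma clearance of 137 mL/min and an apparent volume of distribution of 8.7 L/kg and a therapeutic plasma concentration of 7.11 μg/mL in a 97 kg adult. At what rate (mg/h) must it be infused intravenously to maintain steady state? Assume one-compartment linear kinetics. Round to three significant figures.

Convert clearance: 137 mL/min × 60 min/h ÷ 1000 mL/L = 8.220 L/h
At steady state, infusion rate equals elimination rate: rate in = CL × Css.
Rate = CL × Css = 8.220 × 7.11 = 58.44 mg/h

58.4 mg/h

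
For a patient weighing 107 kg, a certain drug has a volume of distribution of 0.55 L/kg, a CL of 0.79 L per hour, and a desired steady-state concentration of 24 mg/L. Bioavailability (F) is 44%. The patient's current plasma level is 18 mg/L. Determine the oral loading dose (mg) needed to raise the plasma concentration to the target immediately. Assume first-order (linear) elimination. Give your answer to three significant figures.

803 mg

Total Vd = 0.55 × 107 = 58.85 L
The loading dose fills Vd to the target concentration.
Concentration deficit ΔC = 24 − 18 = 6.000 mg/L
LD = Vd × ΔC / F = 58.85 × 6.000 / 0.44 = 802.5 mg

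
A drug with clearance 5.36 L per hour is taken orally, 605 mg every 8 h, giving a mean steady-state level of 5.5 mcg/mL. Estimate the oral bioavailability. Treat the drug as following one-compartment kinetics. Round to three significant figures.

0.390

F·D/τ = CL·Css at steady state → F = CL·Css·τ / D.
F = 5.36 × 5.5 × 8 / 605 = 0.390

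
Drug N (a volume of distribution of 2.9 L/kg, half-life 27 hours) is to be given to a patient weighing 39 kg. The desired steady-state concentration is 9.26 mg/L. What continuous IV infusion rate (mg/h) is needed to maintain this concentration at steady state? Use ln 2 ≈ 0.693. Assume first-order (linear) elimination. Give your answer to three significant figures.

26.9 mg/h

Vd(total) = 39 kg × 2.9 L/kg = 113.1 L
CL = 0.693 × Vd / t½ = 0.693 × 113.1 / 27 = 2.903 L/h
Infusion rate = CL × Css = 2.903 × 9.26 = 26.88 mg/h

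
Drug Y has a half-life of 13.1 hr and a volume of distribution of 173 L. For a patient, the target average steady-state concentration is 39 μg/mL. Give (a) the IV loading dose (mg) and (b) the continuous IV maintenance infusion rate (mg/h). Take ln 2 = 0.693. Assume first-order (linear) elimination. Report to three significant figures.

LD = Vd × C = 173.0 × 39 = 6747 mg
CL = 0.693 × Vd / t½ = 0.693 × 173.0 / 13.1 = 9.152 L/h
Infusion rate = CL × Css = 9.152 × 39 = 356.9 mg/h

(a) 6750 mg; (b) 357 mg/h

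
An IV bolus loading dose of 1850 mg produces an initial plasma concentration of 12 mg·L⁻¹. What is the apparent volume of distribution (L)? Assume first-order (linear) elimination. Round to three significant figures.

154 L

Immediately after an IV bolus, C₀ = Dose / Vd, so Vd = Dose / C₀.
Vd = 1850 / 12 = 154.2 L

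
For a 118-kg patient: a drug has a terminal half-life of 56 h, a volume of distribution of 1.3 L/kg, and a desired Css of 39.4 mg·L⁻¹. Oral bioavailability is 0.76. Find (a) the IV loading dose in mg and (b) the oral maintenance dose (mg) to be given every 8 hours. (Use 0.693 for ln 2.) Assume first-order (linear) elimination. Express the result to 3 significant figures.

(a) 6040 mg; (b) 787 mg

Vd = 1.3 L/kg × 118 kg = 153.4 L
LD = Vd × C = 153.4 × 39.4 = 6044 mg
CL = 0.693 × Vd / t½ = 0.693 × 153.4 / 56 = 1.898 L/h
D = CL × Css × τ / F = 1.898 × 39.4 × 8 / 0.76 = 787.2 mg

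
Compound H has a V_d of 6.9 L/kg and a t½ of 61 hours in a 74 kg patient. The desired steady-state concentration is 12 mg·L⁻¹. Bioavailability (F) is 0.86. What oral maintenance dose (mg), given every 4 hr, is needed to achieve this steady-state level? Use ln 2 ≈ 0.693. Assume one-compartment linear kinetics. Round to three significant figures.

324 mg

Vd(total) = 74 kg × 6.9 L/kg = 510.6 L
CL = 0.693 × Vd / t½ = 0.693 × 510.6 / 61 = 5.801 L/h
D = CL × Css × τ / F = 5.801 × 12 × 4 / 0.86 = 323.8 mg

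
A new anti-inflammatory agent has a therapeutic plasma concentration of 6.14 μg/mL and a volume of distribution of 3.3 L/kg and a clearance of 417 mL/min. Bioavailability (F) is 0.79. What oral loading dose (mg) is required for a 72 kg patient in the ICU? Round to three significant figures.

Total Vd = 3.3 × 72 = 237.6 L
The loading dose fills Vd to the target concentration.
LD = Vd × C / F = 237.6 × 6.140 / 0.79 = 1847 mg

1850 mg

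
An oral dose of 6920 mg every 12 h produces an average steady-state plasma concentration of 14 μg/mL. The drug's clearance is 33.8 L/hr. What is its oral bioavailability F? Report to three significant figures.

0.821

F·D/τ = CL·Css at steady state → F = CL·Css·τ / D.
F = 33.8 × 14 × 12 / 6920 = 0.821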